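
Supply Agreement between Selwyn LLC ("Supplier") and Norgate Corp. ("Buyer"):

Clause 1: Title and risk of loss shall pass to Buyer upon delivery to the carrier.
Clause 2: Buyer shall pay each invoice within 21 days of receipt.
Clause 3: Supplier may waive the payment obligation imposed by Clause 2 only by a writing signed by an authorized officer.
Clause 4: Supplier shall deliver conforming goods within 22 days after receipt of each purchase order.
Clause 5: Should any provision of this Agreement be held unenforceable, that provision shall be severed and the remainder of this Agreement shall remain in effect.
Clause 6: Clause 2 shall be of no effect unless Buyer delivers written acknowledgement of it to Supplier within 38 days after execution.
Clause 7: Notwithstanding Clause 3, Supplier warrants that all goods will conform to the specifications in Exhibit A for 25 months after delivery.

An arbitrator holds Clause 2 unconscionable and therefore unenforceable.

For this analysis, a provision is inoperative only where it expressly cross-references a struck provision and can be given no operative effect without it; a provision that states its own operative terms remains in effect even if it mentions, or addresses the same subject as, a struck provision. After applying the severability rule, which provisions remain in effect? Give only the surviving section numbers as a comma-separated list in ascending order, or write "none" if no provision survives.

1, 4, 5, 7

Clause 2 is struck. Clause 3 merely fixes the waiver condition for Clause 2; with Clause 2 gone it has nothing to operate on and falls away. The only function of Clause 6 is the acknowledgement condition for Clause 2, so it cannot stand once Clause 2 is removed. Although Clause 7 refers to Clause 3, its operative terms do not depend on Clause 3, so it remains in effect. Clause 5 is a severability clause and preserves every provision that can still be given independent effect. The provisions still in force are Clause 1, Clause 4, Clause 5, and Clause 7.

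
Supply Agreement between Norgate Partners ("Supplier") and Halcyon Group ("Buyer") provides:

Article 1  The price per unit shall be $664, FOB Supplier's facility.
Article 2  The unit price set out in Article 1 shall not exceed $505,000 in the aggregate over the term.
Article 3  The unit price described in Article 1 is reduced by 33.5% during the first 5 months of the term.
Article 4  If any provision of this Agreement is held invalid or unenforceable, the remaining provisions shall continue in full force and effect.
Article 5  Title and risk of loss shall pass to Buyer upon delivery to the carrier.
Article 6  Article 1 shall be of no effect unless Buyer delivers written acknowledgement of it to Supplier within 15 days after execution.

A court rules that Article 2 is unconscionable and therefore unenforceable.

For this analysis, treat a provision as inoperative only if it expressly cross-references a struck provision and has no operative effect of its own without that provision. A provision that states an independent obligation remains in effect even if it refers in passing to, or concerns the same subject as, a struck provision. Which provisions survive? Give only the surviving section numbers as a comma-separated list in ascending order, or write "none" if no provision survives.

1, 3, 4, 5, 6

Article 2 is struck. No other provision's operative terms depend on Article 2. Under the severability clause in Article 4, the remaining provisions continue in force. Article 1, Article 3, Article 4, Article 5, and Article 6 remain in effect.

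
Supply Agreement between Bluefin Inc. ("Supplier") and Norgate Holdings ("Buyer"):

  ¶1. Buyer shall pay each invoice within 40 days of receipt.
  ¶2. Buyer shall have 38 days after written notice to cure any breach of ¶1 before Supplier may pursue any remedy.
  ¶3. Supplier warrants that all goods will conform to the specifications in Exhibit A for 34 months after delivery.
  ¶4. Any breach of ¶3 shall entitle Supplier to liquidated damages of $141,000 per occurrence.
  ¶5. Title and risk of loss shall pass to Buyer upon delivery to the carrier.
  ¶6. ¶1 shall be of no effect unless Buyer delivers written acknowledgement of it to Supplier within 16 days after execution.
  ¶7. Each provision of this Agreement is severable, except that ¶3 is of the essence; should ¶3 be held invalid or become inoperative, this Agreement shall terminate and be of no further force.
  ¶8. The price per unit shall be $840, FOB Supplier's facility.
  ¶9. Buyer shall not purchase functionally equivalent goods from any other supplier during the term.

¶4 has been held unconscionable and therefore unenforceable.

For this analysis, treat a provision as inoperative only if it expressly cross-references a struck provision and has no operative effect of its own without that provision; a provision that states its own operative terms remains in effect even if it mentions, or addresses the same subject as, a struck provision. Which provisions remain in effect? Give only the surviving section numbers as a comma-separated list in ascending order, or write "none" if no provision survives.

¶4 is struck. Nothing else in the Agreement is defined by reference to ¶4. ¶7 makes ¶3 an essential term, but ¶3 is unaffected, so the severability proviso in ¶7 preserves the remaining provisions. ¶1, ¶2, ¶3, ¶5, ¶6, ¶7, ¶8, and ¶9 remain in effect.

1, 2, 3, 5, 6, 7, 8, 9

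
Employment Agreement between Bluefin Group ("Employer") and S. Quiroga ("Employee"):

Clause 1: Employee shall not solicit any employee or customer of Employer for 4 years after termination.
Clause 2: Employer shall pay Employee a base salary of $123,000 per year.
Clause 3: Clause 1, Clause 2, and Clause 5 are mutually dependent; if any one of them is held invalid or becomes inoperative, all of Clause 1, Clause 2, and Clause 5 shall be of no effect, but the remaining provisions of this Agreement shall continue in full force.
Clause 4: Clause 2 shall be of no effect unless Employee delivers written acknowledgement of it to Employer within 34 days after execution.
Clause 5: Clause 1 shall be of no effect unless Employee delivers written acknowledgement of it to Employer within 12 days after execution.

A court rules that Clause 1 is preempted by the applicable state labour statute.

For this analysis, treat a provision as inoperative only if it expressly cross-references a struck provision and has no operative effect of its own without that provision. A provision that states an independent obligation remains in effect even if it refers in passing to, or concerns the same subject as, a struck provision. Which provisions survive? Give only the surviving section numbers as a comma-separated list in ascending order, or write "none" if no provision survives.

3

Clause 1 is struck. Clause 5 operates only by reference to Clause 1, so it falls with Clause 1. Clause 3 declares Clause 1, Clause 2, and Clause 5 mutually dependent; since one of them has fallen, all of them are of no effect. That brings down Clause 2 as well. Clause 4 in turn depends solely on a provision now struck and likewise falls. The remainder continues in force under Clause 3. Only Clause 3 remains in effect.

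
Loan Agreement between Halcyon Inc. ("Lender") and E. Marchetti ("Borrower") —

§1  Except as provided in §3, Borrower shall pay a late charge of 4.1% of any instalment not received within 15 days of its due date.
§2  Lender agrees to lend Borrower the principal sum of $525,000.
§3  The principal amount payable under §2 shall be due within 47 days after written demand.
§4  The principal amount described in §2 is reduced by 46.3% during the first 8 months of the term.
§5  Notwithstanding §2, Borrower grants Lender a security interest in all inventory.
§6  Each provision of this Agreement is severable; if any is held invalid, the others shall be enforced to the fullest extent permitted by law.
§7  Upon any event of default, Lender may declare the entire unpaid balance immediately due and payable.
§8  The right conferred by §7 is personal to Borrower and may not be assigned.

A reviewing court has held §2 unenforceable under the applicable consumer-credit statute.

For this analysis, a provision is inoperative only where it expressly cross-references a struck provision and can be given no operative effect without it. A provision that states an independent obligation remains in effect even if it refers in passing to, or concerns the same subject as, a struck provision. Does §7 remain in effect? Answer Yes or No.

Yes

§2 is struck. §3 operates only by reference to §2, so it falls with §2. §4 does nothing except set the introductory reduction to the principal amount by reference to §2; with §2 gone it has no independent effect and is inoperative. §1 mentions §3 but its own obligation stands independently of §3, so §1 is not affected. Although §5 refers to §2, its operative terms do not depend on §2, so it remains in effect. §6 is a severability clause and preserves every provision that can still be given independent effect. §1, §5, §6, §7, and §8 remain in effect. §7 is among the surviving provisions, so the answer is yes.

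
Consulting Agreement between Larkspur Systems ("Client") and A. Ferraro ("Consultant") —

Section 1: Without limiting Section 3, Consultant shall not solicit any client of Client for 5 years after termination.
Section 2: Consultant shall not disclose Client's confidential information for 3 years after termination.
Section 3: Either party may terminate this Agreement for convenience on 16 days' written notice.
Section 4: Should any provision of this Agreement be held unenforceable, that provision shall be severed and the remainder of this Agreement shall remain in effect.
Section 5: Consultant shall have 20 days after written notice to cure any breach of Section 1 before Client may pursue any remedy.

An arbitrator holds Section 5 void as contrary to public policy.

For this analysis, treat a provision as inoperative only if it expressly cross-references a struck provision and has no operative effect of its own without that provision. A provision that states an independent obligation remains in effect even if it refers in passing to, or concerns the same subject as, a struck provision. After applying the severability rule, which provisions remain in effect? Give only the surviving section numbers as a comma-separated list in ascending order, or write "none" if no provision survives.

1, 2, 3, 4

Section 5 is struck. Nothing else in the Agreement is defined by reference to Section 5. Under the severability clause in Section 4, the remaining provisions continue in force. The provisions still in force are Section 1, Section 2, Section 3, and Section 4.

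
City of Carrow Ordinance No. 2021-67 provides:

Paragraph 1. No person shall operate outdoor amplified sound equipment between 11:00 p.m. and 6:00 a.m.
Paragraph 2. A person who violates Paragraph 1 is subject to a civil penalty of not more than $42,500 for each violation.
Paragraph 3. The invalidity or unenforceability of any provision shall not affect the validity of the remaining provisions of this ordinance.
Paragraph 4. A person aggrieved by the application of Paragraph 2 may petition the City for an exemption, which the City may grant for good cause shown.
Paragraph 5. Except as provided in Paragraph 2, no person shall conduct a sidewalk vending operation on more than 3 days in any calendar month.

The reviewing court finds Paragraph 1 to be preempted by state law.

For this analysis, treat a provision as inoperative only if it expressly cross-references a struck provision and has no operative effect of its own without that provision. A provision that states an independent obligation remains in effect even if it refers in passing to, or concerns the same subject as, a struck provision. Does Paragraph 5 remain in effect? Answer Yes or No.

Paragraph 1 is struck. The only function of Paragraph 2 is the civil penalty for violating Paragraph 1, so it cannot stand once Paragraph 1 is removed. Paragraph 4 merely fixes the exemption procedure for Paragraph 2; with Paragraph 2 gone it has nothing to operate on and falls away. Paragraph 5 mentions Paragraph 2 but its own obligation stands independently of Paragraph 2, so Paragraph 5 is not affected. Under the severability clause in Paragraph 3, the remaining provisions continue in force. The provisions still in force are Paragraph 3 and Paragraph 5. Paragraph 5 is among the surviving provisions, so the answer is yes.

Yes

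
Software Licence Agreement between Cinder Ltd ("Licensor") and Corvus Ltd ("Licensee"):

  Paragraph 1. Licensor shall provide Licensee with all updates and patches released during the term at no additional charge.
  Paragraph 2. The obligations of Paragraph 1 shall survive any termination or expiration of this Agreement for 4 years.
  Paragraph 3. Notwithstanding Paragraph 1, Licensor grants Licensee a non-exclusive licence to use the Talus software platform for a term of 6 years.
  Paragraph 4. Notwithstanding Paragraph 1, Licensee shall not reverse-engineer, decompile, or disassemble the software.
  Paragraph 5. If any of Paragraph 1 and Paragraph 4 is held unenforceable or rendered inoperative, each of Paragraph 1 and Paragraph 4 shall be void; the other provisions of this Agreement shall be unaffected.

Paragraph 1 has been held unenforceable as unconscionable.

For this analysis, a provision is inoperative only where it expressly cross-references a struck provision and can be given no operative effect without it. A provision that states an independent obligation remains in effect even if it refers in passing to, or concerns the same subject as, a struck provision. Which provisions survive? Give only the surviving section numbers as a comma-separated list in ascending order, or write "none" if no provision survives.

Paragraph 1 is struck. Paragraph 2 merely fixes the survival period for Paragraph 1; with Paragraph 1 gone it has nothing to operate on and falls away. Paragraph 3 mentions Paragraph 1 but its own obligation stands independently of Paragraph 1, so Paragraph 3 is not affected. Paragraph 5 declares Paragraph 1 and Paragraph 4 mutually dependent; since one of them has fallen, all of them are of no effect. That brings down Paragraph 4 as well. The remainder continues in force under Paragraph 5. The provisions still in force are Paragraph 3 and Paragraph 5.

3, 5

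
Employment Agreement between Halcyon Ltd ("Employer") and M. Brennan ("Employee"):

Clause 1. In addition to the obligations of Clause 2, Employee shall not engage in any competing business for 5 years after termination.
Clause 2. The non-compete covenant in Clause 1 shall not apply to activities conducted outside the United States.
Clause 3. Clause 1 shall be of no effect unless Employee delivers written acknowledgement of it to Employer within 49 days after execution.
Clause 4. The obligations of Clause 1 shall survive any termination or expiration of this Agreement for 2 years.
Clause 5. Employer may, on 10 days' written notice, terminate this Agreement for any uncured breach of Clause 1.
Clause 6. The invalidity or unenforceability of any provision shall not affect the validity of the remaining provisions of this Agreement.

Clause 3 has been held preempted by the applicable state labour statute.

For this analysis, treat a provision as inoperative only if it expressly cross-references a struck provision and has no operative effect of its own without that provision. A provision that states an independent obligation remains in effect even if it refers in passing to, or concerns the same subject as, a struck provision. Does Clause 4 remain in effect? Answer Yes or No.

Yes

Clause 3 is struck. Nothing else in the Agreement is defined by reference to Clause 3. Clause 6 is a severability clause and preserves every provision that can still be given independent effect. The provisions still in force are Clause 1, Clause 2, Clause 4, Clause 5, and Clause 6. Clause 4 is among the surviving provisions, so the answer is yes.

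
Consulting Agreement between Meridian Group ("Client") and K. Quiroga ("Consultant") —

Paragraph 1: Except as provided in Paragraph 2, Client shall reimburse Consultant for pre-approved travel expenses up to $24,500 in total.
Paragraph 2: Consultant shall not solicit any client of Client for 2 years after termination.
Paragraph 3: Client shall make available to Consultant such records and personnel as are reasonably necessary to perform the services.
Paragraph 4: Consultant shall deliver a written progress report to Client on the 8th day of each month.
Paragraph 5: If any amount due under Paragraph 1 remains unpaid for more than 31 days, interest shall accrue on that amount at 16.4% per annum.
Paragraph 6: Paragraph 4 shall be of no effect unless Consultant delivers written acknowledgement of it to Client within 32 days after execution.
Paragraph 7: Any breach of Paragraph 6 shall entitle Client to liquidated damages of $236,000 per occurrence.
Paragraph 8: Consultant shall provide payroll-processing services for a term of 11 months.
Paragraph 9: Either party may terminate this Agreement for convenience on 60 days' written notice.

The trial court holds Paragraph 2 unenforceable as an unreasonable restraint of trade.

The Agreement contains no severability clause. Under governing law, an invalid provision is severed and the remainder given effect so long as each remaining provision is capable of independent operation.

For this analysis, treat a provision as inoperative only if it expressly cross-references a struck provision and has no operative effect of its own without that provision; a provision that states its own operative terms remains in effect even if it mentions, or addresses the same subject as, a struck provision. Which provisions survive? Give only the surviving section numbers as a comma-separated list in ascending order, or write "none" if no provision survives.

Paragraph 2 is struck. Although Paragraph 1 refers to Paragraph 2, its operative terms do not depend on Paragraph 2, so it remains in effect. No other provision's operative terms depend on Paragraph 2. With no severability clause, the stated default rule severs what cannot stand and enforces each remaining provision that can operate on its own. That leaves Paragraph 1, Paragraph 3, Paragraph 4, Paragraph 5, Paragraph 6, Paragraph 7, Paragraph 8, and Paragraph 9 in effect.

1, 3, 4, 5, 6, 7, 8, 9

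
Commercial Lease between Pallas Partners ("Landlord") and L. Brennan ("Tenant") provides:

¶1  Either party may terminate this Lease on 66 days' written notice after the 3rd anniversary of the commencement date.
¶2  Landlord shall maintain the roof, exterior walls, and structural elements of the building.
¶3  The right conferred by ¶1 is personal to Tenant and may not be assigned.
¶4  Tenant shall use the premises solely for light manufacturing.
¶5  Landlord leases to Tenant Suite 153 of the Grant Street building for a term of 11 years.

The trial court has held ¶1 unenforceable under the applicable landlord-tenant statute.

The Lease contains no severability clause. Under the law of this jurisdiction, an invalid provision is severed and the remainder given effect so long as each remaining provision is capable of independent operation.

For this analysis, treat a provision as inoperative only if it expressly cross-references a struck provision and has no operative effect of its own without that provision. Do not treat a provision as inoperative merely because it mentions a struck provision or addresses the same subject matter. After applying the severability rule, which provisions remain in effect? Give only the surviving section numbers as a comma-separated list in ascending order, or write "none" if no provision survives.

¶1 is struck. ¶3 merely fixes the non-assignment of ¶1; with ¶1 gone it has nothing to operate on and falls away. Under the stated default rule, only provisions that cannot operate independently fall away; the rest are enforced. That leaves ¶2, ¶4, and ¶5 in effect.

2, 4, 5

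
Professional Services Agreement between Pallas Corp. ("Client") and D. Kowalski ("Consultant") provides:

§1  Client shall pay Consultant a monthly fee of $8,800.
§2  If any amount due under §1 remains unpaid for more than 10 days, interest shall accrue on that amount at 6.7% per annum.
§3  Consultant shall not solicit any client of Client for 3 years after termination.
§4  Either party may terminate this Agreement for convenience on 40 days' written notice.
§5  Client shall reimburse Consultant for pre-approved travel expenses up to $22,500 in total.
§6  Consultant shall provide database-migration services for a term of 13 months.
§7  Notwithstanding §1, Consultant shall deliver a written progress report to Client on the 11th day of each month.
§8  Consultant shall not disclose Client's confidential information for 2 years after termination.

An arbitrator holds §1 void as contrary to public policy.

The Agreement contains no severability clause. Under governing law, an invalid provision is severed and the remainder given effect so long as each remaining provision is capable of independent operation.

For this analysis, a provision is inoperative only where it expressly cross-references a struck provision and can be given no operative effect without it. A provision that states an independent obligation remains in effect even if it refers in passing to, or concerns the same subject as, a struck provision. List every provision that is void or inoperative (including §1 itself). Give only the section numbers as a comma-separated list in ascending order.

1, 2

§1 is struck. The whole of §2 is the default interest on the monthly fee, defined by reference to §1, so §2 cannot stand once §1 is removed. §7 mentions §1 but its own obligation stands independently of §1, so §7 is not affected. Under the stated default rule, only provisions that cannot operate independently fall away; the rest are enforced. §3, §4, §5, §6, §7, and §8 remain in effect.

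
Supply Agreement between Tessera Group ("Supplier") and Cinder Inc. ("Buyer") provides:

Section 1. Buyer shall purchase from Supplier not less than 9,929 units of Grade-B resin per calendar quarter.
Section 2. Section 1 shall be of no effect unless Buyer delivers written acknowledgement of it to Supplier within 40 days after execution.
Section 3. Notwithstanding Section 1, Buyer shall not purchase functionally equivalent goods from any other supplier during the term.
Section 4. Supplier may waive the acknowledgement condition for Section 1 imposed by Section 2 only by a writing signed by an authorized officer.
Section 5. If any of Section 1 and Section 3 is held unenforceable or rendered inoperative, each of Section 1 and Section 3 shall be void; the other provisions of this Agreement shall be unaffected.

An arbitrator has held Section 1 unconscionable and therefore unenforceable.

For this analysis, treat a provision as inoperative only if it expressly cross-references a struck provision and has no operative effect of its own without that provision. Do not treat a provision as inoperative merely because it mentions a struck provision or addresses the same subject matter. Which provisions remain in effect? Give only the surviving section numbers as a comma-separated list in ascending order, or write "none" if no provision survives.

Section 1 is struck. Section 2 has no operative effect of its own apart from Section 1 and is therefore inoperative. Section 4 merely fixes the waiver condition for Section 2; with Section 2 gone it has nothing to operate on and falls away. Section 5 declares Section 1 and Section 3 mutually dependent; since one of them has fallen, all of them are of no effect. That brings down Section 3 as well. The remainder continues in force under Section 5. Only Section 5 remains in effect.

5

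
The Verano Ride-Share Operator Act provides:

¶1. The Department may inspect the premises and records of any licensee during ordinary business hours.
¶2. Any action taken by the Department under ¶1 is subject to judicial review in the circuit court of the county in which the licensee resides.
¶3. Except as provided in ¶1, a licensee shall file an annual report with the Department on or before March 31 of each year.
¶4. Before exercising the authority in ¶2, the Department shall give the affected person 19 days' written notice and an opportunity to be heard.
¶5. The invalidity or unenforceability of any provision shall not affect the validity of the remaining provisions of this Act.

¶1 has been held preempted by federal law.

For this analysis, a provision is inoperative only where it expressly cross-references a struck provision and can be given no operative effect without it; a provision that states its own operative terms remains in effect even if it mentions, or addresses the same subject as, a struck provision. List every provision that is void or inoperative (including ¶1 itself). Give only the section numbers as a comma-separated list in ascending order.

¶1 is struck. ¶2 merely fixes the judicial-review right for ¶1; with ¶1 gone it has nothing to operate on and falls away. The only function of ¶4 is the notice-and-hearing requirement for ¶2, so it cannot stand once ¶2 is removed. ¶3 mentions ¶1 but its own obligation stands independently of ¶1, so ¶3 is not affected. Under the severability clause in ¶5, the remaining provisions continue in force. The provisions still in force are ¶3 and ¶5.

1, 2, 4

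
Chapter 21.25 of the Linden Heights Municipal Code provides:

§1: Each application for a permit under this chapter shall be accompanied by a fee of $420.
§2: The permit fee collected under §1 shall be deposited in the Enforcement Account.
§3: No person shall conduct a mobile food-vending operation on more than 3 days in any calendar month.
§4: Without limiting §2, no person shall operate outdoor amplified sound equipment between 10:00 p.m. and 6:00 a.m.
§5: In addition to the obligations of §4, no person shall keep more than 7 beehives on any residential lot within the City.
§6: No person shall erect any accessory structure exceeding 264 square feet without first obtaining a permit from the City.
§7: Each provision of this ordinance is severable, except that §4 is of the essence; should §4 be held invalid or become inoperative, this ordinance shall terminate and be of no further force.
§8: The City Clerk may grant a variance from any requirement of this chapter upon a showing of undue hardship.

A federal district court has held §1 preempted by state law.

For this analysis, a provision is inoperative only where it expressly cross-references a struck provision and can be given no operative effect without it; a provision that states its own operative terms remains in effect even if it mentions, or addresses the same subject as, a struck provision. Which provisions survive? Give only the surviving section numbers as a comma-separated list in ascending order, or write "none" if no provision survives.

§1 is struck. The whole of §2 is the disposition of the permit fee, defined by reference to §1, so §2 cannot stand once §1 is removed. Although §4 refers to §2, its operative terms do not depend on §2, so it remains in effect. §7 makes §4 an essential term, but §4 is unaffected, so the severability proviso in §7 preserves the remaining provisions. The provisions still in force are §3, §4, §5, §6, §7, and §8.

3, 4, 5, 6, 7, 8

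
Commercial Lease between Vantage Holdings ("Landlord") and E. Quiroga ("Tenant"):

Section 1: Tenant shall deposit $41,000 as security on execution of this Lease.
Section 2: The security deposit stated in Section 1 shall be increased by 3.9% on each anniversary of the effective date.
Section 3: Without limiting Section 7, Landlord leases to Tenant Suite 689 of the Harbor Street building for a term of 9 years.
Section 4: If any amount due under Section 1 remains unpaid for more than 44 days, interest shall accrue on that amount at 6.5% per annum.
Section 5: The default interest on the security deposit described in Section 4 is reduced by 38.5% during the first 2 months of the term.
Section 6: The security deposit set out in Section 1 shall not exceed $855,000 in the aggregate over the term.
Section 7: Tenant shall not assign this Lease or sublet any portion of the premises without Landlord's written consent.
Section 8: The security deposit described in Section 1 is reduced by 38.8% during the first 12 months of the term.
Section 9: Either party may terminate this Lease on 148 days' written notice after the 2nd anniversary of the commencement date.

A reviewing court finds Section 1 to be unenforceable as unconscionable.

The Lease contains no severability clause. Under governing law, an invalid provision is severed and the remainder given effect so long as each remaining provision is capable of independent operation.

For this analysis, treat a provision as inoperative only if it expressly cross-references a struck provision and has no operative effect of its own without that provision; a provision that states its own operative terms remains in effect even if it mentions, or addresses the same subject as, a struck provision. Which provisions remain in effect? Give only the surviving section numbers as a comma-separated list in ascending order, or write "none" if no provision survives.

3, 7, 9

Section 1 is struck. Section 2 has no operative effect of its own apart from Section 1 and is therefore inoperative. Section 4 has no operative effect of its own apart from Section 1 and is therefore inoperative. Section 6 does nothing except set the aggregate cap on the security deposit by reference to Section 1; with Section 1 gone it has no independent effect and is inoperative. Section 8 does nothing except set the introductory reduction to the security deposit by reference to Section 1; with Section 1 gone it has no independent effect and is inoperative. The whole of Section 5 is the introductory reduction to the default interest on the security deposit, defined by reference to Section 4, so Section 5 cannot stand once Section 4 is removed. With no severability clause, the stated default rule severs what cannot stand and enforces each remaining provision that can operate on its own. That leaves Section 3, Section 7, and Section 9 in effect.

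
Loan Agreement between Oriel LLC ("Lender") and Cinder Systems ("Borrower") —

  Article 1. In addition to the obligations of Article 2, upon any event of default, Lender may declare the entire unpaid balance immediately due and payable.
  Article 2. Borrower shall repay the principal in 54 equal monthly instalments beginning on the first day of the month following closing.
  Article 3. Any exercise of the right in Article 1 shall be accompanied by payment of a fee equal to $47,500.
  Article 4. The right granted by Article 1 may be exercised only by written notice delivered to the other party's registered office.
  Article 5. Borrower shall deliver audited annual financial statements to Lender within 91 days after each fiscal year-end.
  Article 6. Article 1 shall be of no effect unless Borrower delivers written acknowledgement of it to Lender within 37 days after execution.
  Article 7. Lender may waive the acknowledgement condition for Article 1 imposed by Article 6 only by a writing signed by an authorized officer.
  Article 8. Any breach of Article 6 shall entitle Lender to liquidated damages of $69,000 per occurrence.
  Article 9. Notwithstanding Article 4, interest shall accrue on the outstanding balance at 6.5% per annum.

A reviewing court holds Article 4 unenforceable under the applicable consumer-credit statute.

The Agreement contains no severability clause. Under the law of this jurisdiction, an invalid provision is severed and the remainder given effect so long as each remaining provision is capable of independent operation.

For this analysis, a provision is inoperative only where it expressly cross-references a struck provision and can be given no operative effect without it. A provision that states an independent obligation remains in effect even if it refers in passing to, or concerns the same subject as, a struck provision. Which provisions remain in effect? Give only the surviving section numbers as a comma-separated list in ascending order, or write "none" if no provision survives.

1, 2, 3, 5, 6, 7, 8, 9

Article 4 is struck. Although Article 9 refers to Article 4, its operative terms do not depend on Article 4, so it remains in effect. Nothing else in the Agreement is defined by reference to Article 4. Under the stated default rule, only provisions that cannot operate independently fall away; the rest are enforced. The provisions still in force are Article 1, Article 2, Article 3, Article 5, Article 6, Article 7, Article 8, and Article 9.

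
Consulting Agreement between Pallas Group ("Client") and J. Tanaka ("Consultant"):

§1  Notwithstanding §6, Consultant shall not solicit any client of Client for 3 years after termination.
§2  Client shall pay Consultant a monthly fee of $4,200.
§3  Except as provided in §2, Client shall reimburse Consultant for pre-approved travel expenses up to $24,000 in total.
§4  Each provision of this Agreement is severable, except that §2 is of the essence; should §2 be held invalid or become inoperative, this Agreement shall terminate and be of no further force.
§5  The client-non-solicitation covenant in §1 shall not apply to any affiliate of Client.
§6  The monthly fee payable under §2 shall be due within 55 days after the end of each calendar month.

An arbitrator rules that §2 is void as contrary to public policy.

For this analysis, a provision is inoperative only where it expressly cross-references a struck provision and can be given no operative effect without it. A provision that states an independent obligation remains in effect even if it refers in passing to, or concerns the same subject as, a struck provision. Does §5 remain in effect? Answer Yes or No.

No

§2 is struck. §6 operates only by reference to §2, so it falls with §2. §4 makes §2 an essential term, and §2 is the provision held invalid; under §4, the entire Agreement is therefore void. No provision of the Agreement survives. §5 is among the inoperative provisions, so the answer is no.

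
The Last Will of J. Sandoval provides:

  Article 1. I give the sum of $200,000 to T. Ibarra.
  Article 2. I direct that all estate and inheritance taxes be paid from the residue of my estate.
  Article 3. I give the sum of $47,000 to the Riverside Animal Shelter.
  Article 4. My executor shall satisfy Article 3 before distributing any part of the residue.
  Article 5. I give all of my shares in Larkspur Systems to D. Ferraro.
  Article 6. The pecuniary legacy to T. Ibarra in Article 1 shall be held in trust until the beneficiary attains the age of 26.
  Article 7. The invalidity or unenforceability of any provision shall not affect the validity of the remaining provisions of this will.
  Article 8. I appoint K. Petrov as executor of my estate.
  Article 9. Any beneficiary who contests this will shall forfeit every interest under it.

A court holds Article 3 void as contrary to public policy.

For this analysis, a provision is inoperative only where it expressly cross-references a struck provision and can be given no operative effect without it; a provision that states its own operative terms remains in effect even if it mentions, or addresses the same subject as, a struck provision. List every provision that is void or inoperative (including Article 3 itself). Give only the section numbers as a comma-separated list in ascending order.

Article 3 is struck. The only function of Article 4 is the priority direction for Article 3, so it cannot stand once Article 3 is removed. Under the severability clause in Article 7, the remaining provisions continue in force. That leaves Article 1, Article 2, Article 5, Article 6, Article 7, Article 8, and Article 9 in effect.

3, 4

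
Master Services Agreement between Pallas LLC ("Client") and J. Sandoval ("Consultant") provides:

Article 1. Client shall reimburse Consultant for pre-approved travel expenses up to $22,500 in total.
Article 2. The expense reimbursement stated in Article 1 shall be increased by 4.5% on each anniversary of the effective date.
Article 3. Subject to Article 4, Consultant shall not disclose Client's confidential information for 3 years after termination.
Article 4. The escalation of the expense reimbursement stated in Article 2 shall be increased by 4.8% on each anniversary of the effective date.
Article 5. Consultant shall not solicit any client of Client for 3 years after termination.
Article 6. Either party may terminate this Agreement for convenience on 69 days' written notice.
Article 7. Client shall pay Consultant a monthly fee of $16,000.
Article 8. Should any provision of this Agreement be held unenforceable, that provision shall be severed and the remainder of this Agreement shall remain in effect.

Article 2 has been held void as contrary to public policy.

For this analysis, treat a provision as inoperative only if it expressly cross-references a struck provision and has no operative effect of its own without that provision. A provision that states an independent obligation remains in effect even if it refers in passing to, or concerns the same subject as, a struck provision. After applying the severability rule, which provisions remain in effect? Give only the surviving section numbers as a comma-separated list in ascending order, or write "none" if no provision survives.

1, 3, 5, 6, 7, 8

Article 2 is struck. Article 4 has no operative effect of its own apart from Article 2 and is therefore inoperative. Article 3 mentions Article 4 but its own obligation stands independently of Article 4, so Article 3 is not affected. Under the severability clause in Article 8, the remaining provisions continue in force. That leaves Article 1, Article 3, Article 5, Article 6, Article 7, and Article 8 in effect.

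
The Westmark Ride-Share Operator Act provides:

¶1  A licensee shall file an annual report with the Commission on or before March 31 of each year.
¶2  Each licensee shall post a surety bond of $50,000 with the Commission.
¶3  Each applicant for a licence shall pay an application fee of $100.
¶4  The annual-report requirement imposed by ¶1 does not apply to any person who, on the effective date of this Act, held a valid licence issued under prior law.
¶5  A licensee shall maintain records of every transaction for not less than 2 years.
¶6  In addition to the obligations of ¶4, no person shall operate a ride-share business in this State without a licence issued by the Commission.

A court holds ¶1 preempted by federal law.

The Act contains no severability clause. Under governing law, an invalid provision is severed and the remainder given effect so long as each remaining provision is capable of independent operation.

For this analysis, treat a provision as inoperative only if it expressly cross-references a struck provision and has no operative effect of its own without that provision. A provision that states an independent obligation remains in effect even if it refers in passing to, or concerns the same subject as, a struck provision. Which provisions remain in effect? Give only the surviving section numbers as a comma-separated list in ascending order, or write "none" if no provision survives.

¶1 is struck. ¶4 has no operative effect of its own apart from ¶1 and is therefore inoperative. Although ¶6 refers to ¶4, its operative terms do not depend on ¶4, so it remains in effect. Under the stated default rule, only provisions that cannot operate independently fall away; the rest are enforced. ¶2, ¶3, ¶5, and ¶6 remain in effect.

2, 3, 5, 6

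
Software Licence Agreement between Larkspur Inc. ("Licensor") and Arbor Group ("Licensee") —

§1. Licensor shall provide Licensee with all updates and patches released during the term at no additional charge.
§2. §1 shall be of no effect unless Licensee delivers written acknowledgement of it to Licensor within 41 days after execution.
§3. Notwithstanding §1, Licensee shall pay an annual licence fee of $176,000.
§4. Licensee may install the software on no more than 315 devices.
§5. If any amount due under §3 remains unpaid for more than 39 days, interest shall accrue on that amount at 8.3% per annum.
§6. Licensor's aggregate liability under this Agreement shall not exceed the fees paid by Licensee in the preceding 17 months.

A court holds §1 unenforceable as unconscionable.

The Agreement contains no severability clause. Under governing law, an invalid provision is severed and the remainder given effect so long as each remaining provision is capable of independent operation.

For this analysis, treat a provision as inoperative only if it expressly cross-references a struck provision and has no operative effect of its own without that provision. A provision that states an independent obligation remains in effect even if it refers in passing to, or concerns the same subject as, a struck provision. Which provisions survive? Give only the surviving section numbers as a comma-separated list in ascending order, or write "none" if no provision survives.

3, 4, 5, 6

§1 is struck. §2 has no operative effect of its own apart from §1 and is therefore inoperative. Although §3 refers to §1, its operative terms do not depend on §1, so it remains in effect. With no severability clause, the stated default rule severs what cannot stand and enforces each remaining provision that can operate on its own. §3, §4, §5, and §6 remain in effect.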